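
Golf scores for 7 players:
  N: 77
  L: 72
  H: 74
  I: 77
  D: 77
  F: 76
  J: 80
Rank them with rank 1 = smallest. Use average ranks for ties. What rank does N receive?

5

Sorted (ascending): 72, 74, 76, 77, 77, 77, 80
The 3 values of 77 occupy positions 4–6 → average rank 5.
N has value 77 → rank 5.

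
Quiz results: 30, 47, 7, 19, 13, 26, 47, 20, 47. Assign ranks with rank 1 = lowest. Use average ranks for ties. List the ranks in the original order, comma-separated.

6, 8, 1, 3, 2, 5, 8, 4, 8

Sorted (ascending): 7, 13, 19, 20, 26, 30, 47, 47, 47
The 3 values of 47 occupy positions 7–9 → average rank 8.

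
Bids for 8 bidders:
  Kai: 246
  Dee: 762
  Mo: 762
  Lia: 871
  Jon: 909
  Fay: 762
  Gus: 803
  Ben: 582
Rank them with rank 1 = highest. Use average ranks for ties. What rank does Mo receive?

Sorted (descending): 909, 871, 803, 762, 762, 762, 582, 246
The 3 values of 762 occupy positions 4–6 → average rank 5.
Mo has value 762 → rank 5.

5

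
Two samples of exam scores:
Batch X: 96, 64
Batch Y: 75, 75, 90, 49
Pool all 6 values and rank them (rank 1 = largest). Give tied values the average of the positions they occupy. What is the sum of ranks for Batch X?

Sorted (descending): 96, 90, 75, 75, 64, 49
The 2 values of 75 occupy positions 3–4 → average rank (3+4)/2 = 3.5.
Batch X values → pooled ranks: 96→1, 64→5
Rank sum = 1 + 5 = 6

6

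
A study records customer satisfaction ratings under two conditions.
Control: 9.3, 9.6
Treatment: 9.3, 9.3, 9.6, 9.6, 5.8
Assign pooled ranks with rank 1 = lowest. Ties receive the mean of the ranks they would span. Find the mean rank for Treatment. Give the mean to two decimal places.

3.80

Sorted (ascending): 5.8, 9.3, 9.3, 9.3, 9.6, 9.6, 9.6
The 3 values of 9.3 occupy positions 2–4 → average rank 3.
The 3 values of 9.6 occupy positions 5–7 → average rank 6.
Treatment values → pooled ranks: 9.3→3, 9.3→3, 9.6→6, 9.6→6, 5.8→1
Mean rank = (3 + 3 + 6 + 6 + 1) / 5 = 3.80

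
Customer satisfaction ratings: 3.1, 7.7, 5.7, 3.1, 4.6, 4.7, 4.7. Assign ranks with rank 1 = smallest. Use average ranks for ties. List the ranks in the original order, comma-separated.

Sorted (ascending): 3.1, 3.1, 4.6, 4.7, 4.7, 5.7, 7.7
The 2 values of 3.1 occupy positions 1–2 → average rank (1+2)/2 = 1.5.
The 2 values of 4.7 occupy positions 4–5 → average rank (4+5)/2 = 4.5.

1.5, 7, 6, 1.5, 3, 4.5, 4.5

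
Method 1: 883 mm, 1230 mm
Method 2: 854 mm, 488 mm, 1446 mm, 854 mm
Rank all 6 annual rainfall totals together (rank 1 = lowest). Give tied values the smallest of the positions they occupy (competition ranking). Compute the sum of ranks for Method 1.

Sorted (ascending): 488, 854, 854, 883, 1230, 1446
The 2 values of 854 occupy positions 2–3 → each gets rank 2.
Method 1 values → pooled ranks: 883→4, 1230→5
Rank sum = 4 + 5 = 9

9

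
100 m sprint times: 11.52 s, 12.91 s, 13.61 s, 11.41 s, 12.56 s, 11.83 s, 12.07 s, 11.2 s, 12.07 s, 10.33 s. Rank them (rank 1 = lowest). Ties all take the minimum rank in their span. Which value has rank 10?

13.61

Sorted (ascending): 10.33, 11.2, 11.41, 11.52, 11.83, 12.07, 12.07, 12.56, 12.91, 13.61
The 2 values of 12.07 occupy positions 6–7 → each gets rank 6.
Rank 10 → value 13.61.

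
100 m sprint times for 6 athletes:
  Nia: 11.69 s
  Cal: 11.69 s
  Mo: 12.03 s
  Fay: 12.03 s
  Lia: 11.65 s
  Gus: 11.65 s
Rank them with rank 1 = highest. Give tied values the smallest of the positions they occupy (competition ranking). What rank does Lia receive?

Sorted (descending): 12.03, 12.03, 11.69, 11.69, 11.65, 11.65
The 2 values of 12.03 occupy positions 1–2 → each gets rank 1.
The 2 values of 11.69 occupy positions 3–4 → each gets rank 3.
The 2 values of 11.65 occupy positions 5–6 → each gets rank 5.
Lia has value 11.65 s → rank 5.

5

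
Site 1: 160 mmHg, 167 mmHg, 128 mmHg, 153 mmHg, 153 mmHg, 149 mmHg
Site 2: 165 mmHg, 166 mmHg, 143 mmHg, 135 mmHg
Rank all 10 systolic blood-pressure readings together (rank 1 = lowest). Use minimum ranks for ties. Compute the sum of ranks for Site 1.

32

Sorted (ascending): 128, 135, 143, 149, 153, 153, 160, 165, 166, 167
The 2 values of 153 occupy positions 5–6 → each gets rank 5.
Site 1 values → pooled ranks: 160→7, 167→10, 128→1, 153→5, 153→5, 149→4
Rank sum = 7 + 10 + 1 + 5 + 5 + 4 = 32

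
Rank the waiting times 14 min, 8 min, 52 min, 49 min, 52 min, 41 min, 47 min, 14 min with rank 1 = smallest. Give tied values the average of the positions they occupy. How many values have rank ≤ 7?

Sorted (ascending): 8, 14, 14, 41, 47, 49, 52, 52
The 2 values of 14 occupy positions 2–3 → average rank (2+3)/2 = 2.5.
The 2 values of 52 occupy positions 7–8 → average rank (7+8)/2 = 7.5.
Ranks ≤ 7: {1, 2.5, 2.5, 4, 5, 6} → 6 values.

6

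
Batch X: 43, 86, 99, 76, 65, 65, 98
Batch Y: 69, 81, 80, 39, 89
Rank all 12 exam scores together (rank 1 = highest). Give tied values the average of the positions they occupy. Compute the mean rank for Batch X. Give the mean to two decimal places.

6.29

Sorted (descending): 99, 98, 89, 86, 81, 80, 76, 69, 65, 65, 43, 39
The 2 values of 65 occupy positions 9–10 → average rank (9+10)/2 = 9.5.
Batch X values → pooled ranks: 43→11, 86→4, 99→1, 76→7, 65→9.5, 65→9.5, 98→2
Mean rank = (11 + 4 + 1 + 7 + 9.5 + 9.5 + 2) / 7 = 6.29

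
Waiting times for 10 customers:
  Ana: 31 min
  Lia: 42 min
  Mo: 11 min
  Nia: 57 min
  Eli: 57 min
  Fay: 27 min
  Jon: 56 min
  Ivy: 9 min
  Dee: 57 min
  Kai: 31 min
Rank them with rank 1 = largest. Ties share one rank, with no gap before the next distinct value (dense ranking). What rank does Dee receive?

1

Sorted (descending): 57, 57, 57, 56, 42, 31, 31, 27, 11, 9
The 3 values of 57 share dense rank 1.
The 2 values of 31 share dense rank 4.
Remaining distinct values take the next consecutive integers.
Dee has value 57 min → rank 1.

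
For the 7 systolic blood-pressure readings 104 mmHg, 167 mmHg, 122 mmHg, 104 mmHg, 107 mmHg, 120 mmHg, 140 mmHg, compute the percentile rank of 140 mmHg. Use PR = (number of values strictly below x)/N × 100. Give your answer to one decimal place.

N = 7.
Strictly below 140: 5. Equal to 140: 1.
PR = 5/7 × 100 = 71.4

71.4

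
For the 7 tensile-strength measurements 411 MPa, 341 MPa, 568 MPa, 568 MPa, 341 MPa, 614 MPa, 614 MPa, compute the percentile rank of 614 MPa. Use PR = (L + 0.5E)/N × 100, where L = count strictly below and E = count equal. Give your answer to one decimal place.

N = 7.
Strictly below 614: 5. Equal to 614: 2.
PR = (5 + 0.5·2)/7 × 100 = 85.7

85.7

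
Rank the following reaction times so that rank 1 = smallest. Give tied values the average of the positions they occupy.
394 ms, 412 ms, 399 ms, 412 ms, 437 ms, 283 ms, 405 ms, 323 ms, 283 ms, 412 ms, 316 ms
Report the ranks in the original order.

Sorted (ascending): 283, 283, 316, 323, 394, 399, 405, 412, 412, 412, 437
The 2 values of 283 occupy positions 1–2 → average rank (1+2)/2 = 1.5.
The 3 values of 412 occupy positions 8–10 → average rank 9.

5, 9, 6, 9, 11, 1.5, 7, 4, 1.5, 9, 3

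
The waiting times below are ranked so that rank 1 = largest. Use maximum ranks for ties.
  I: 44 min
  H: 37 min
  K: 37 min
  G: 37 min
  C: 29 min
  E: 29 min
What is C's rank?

6

Sorted (descending): 44, 37, 37, 37, 29, 29
The 3 values of 37 occupy positions 2–4 → each gets rank 4.
The 2 values of 29 occupy positions 5–6 → each gets rank 6.
C has value 29 min → rank 6.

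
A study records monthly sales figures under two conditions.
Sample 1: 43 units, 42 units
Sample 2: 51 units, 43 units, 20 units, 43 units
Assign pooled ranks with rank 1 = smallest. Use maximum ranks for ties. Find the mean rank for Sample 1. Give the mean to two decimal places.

3.50

Sorted (ascending): 20, 42, 43, 43, 43, 51
The 3 values of 43 occupy positions 3–5 → each gets rank 5.
Sample 1 values → pooled ranks: 43→5, 42→2
Mean rank = (5 + 2) / 2 = 3.50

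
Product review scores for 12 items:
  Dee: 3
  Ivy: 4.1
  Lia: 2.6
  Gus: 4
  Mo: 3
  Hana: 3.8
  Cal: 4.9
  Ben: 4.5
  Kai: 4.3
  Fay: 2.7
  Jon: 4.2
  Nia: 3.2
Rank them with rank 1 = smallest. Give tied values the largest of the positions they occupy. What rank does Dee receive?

4

Sorted (ascending): 2.6, 2.7, 3, 3, 3.2, 3.8, 4, 4.1, 4.2, 4.3, 4.5, 4.9
The 2 values of 3 occupy positions 3–4 → each gets rank 4.
Dee has value 3 → rank 4.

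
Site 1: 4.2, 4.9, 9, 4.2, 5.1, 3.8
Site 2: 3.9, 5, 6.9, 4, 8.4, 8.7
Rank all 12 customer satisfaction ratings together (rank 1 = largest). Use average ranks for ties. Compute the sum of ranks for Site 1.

Sorted (descending): 9, 8.7, 8.4, 6.9, 5.1, 5, 4.9, 4.2, 4.2, 4, 3.9, 3.8
The 2 values of 4.2 occupy positions 8–9 → average rank (8+9)/2 = 8.5.
Site 1 values → pooled ranks: 4.2→8.5, 4.9→7, 9→1, 4.2→8.5, 5.1→5, 3.8→12
Rank sum = 8.5 + 7 + 1 + 8.5 + 5 + 12 = 42

42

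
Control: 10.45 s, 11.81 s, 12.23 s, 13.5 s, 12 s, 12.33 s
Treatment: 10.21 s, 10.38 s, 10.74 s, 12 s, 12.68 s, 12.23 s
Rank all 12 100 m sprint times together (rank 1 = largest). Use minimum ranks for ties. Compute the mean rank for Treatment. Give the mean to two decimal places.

7.33

Sorted (descending): 13.5, 12.68, 12.33, 12.23, 12.23, 12, 12, 11.81, 10.74, 10.45, 10.38, 10.21
The 2 values of 12.23 occupy positions 4–5 → each gets rank 4.
The 2 values of 12 occupy positions 6–7 → each gets rank 6.
Treatment values → pooled ranks: 10.21→12, 10.38→11, 10.74→9, 12→6, 12.68→2, 12.23→4
Mean rank = (12 + 11 + 9 + 6 + 2 + 4) / 6 = 7.33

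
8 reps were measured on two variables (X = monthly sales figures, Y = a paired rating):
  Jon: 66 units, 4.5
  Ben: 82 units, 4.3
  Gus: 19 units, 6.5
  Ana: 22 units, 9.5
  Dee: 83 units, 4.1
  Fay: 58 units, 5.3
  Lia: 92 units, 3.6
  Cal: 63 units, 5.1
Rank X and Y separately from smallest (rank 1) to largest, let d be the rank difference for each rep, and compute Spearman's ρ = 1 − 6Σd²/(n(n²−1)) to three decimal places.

Ranks of variable 1: 5, 6, 1, 2, 7, 3, 8, 4
Ranks of variable 2: 4, 3, 7, 8, 2, 6, 1, 5
d = r₁ − r₂: 1, 3, -6, -6, 5, -3, 7, -1
d²: 1, 9, 36, 36, 25, 9, 49, 1; Σd² = 166
ρ = 1 − 6·166/(8·63) = 1 − 996/504 = -0.976

-0.976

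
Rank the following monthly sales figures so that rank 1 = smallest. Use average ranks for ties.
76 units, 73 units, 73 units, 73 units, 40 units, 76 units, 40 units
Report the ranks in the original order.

6.5, 4, 4, 4, 1.5, 6.5, 1.5

Sorted (ascending): 40, 40, 73, 73, 73, 76, 76
The 2 values of 40 occupy positions 1–2 → average rank (1+2)/2 = 1.5.
The 3 values of 73 occupy positions 3–5 → average rank 4.
The 2 values of 76 occupy positions 6–7 → average rank (6+7)/2 = 6.5.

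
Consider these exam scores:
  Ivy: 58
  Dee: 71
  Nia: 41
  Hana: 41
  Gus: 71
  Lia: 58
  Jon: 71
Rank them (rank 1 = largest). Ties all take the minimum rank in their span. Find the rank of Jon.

Sorted (descending): 71, 71, 71, 58, 58, 41, 41
The 3 values of 71 occupy positions 1–3 → each gets rank 1.
The 2 values of 58 occupy positions 4–5 → each gets rank 4.
The 2 values of 41 occupy positions 6–7 → each gets rank 6.
Jon has value 71 → rank 1.

1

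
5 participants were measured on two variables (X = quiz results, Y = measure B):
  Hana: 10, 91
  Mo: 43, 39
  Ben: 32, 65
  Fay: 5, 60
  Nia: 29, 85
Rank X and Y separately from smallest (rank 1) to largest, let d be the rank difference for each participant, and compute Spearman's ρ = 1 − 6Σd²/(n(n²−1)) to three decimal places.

Ranks of variable 1: 2, 5, 4, 1, 3
Ranks of variable 2: 5, 1, 3, 2, 4
d = r₁ − r₂: -3, 4, 1, -1, -1
d²: 9, 16, 1, 1, 1; Σd² = 28
ρ = 1 − 6·28/(5·24) = 1 − 168/120 = -0.400

-0.400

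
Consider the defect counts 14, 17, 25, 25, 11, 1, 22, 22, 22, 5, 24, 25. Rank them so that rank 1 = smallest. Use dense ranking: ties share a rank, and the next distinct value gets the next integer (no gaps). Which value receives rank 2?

5

Sorted (ascending): 1, 5, 11, 14, 17, 22, 22, 22, 24, 25, 25, 25
The 3 values of 22 share dense rank 6.
The 3 values of 25 share dense rank 8.
Remaining distinct values take the next consecutive integers.
Rank 2 → value 5.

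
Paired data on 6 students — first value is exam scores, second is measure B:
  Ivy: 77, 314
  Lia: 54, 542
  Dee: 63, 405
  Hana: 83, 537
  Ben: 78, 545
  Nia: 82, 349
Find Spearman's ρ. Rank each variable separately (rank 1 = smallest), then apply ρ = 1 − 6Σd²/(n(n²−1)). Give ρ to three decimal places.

-0.086

Ranks of variable 1: 3, 1, 2, 6, 4, 5
Ranks of variable 2: 1, 5, 3, 4, 6, 2
d = r₁ − r₂: 2, -4, -1, 2, -2, 3
d²: 4, 16, 1, 4, 4, 9; Σd² = 38
ρ = 1 − 6·38/(6·35) = 1 − 228/210 = -0.086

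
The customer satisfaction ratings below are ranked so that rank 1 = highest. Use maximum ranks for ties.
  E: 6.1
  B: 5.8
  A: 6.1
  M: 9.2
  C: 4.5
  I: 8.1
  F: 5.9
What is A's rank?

4

Sorted (descending): 9.2, 8.1, 6.1, 6.1, 5.9, 5.8, 4.5
The 2 values of 6.1 occupy positions 3–4 → each gets rank 4.
A has value 6.1 → rank 4.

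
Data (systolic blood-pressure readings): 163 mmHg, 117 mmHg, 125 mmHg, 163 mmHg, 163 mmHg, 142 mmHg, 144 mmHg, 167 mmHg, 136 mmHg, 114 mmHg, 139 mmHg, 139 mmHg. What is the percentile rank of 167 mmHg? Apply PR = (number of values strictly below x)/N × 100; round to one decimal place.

N = 12.
Strictly below 167: 11. Equal to 167: 1.
PR = 11/12 × 100 = 91.7

91.7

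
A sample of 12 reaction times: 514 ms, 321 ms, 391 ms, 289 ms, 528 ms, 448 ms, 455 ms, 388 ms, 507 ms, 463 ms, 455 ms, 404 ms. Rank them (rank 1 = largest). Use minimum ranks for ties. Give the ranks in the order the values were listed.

Sorted (descending): 528, 514, 507, 463, 455, 455, 448, 404, 391, 388, 321, 289
The 2 values of 455 occupy positions 5–6 → each gets rank 5.

2, 11, 9, 12, 1, 7, 5, 10, 3, 4, 5, 8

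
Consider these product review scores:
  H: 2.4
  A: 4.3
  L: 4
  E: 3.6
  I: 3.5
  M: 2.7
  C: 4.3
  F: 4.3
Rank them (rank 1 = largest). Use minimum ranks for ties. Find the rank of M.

7

Sorted (descending): 4.3, 4.3, 4.3, 4, 3.6, 3.5, 2.7, 2.4
The 3 values of 4.3 occupy positions 1–3 → each gets rank 1.
M has value 2.7 → rank 7.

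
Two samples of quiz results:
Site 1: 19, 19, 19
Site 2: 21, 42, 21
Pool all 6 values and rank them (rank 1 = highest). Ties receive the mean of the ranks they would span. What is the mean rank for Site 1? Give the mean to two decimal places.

5.00

Sorted (descending): 42, 21, 21, 19, 19, 19
The 2 values of 21 occupy positions 2–3 → average rank (2+3)/2 = 2.5.
The 3 values of 19 occupy positions 4–6 → average rank 5.
Site 1 values → pooled ranks: 19→5, 19→5, 19→5
Mean rank = (5 + 5 + 5) / 3 = 5.00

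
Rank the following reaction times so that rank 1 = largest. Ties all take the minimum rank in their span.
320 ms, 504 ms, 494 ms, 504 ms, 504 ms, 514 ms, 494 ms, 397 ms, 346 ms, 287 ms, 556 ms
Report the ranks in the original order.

Sorted (descending): 556, 514, 504, 504, 504, 494, 494, 397, 346, 320, 287
The 3 values of 504 occupy positions 3–5 → each gets rank 3.
The 2 values of 494 occupy positions 6–7 → each gets rank 6.

10, 3, 6, 3, 3, 2, 6, 8, 9, 11, 1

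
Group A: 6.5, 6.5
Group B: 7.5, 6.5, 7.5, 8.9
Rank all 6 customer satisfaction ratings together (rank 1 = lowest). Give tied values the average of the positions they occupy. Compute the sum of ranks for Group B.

Sorted (ascending): 6.5, 6.5, 6.5, 7.5, 7.5, 8.9
The 3 values of 6.5 occupy positions 1–3 → average rank 2.
The 2 values of 7.5 occupy positions 4–5 → average rank (4+5)/2 = 4.5.
Group B values → pooled ranks: 7.5→4.5, 6.5→2, 7.5→4.5, 8.9→6
Rank sum = 4.5 + 2 + 4.5 + 6 = 17

17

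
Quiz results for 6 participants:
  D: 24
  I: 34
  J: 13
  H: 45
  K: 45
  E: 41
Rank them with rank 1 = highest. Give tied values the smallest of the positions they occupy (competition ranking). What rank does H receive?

1

Sorted (descending): 45, 45, 41, 34, 24, 13
The 2 values of 45 occupy positions 1–2 → each gets rank 1.
H has value 45 → rank 1.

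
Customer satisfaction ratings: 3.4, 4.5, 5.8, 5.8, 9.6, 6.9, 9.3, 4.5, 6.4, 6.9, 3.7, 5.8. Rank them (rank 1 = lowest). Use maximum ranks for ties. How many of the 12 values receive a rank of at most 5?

Sorted (ascending): 3.4, 3.7, 4.5, 4.5, 5.8, 5.8, 5.8, 6.4, 6.9, 6.9, 9.3, 9.6
The 2 values of 4.5 occupy positions 3–4 → each gets rank 4.
The 3 values of 5.8 occupy positions 5–7 → each gets rank 7.
The 2 values of 6.9 occupy positions 9–10 → each gets rank 10.
Ranks ≤ 5: {1, 2, 4, 4} → 4 values.

4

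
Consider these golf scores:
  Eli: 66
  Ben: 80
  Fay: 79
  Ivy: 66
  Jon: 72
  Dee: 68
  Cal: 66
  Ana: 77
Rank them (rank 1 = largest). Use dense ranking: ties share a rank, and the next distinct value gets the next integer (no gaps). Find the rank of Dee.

Sorted (descending): 80, 79, 77, 72, 68, 66, 66, 66
The 3 values of 66 share dense rank 6.
Remaining distinct values take the next consecutive integers.
Dee has value 68 → rank 5.

5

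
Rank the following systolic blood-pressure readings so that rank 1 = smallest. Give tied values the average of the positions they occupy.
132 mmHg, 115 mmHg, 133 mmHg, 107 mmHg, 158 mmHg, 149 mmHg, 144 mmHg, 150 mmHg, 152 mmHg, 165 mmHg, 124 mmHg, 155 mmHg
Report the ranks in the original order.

4, 2, 5, 1, 11, 7, 6, 8, 9, 12, 3, 10

Sorted (ascending): 107, 115, 124, 132, 133, 144, 149, 150, 152, 155, 158, 165
No ties — each value takes its position as its rank.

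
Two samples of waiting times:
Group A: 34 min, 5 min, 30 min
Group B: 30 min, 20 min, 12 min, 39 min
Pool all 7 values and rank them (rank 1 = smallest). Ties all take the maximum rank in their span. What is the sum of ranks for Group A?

12

Sorted (ascending): 5, 12, 20, 30, 30, 34, 39
The 2 values of 30 occupy positions 4–5 → each gets rank 5.
Group A values → pooled ranks: 34→6, 5→1, 30→5
Rank sum = 6 + 1 + 5 = 12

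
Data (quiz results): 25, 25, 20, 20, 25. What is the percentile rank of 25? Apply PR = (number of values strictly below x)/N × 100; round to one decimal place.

40.0

N = 5.
Strictly below 25: 2. Equal to 25: 3.
PR = 2/5 × 100 = 40.0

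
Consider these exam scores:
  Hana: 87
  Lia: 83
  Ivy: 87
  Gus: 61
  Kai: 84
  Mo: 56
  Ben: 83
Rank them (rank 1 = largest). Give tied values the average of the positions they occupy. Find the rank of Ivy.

1.5

Sorted (descending): 87, 87, 84, 83, 83, 61, 56
The 2 values of 87 occupy positions 1–2 → average rank (1+2)/2 = 1.5.
The 2 values of 83 occupy positions 4–5 → average rank (4+5)/2 = 4.5.
Ivy has value 87 → rank 1.5.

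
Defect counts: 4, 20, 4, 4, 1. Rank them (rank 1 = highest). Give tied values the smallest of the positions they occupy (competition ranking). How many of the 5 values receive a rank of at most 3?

Sorted (descending): 20, 4, 4, 4, 1
The 3 values of 4 occupy positions 2–4 → each gets rank 2.
Ranks ≤ 3: {1, 2, 2, 2} → 4 values.

4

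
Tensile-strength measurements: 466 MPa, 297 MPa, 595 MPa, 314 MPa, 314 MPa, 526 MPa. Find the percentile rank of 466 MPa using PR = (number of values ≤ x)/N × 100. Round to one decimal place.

66.7

N = 6.
Strictly below 466: 3. Equal to 466: 1.
PR = 4/6 × 100 = 66.7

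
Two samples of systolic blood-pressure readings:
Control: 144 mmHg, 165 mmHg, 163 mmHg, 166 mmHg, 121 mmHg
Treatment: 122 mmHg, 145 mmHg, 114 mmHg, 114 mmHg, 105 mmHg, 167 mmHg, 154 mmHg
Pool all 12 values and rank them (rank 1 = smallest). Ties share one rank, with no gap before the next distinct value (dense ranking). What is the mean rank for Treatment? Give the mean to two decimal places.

4.71

Sorted (ascending): 105, 114, 114, 121, 122, 144, 145, 154, 163, 165, 166, 167
The 2 values of 114 share dense rank 2.
Remaining distinct values take the next consecutive integers.
Treatment values → pooled ranks: 122→4, 145→6, 114→2, 114→2, 105→1, 167→11, 154→7
Mean rank = (4 + 6 + 2 + 2 + 1 + 11 + 7) / 7 = 4.71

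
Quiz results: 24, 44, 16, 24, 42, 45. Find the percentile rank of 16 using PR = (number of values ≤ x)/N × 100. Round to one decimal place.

N = 6.
Strictly below 16: 0. Equal to 16: 1.
PR = 1/6 × 100 = 16.7

16.7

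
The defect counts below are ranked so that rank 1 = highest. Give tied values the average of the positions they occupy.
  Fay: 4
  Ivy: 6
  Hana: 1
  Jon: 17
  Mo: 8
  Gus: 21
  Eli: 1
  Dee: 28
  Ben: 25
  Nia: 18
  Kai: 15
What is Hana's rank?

Sorted (descending): 28, 25, 21, 18, 17, 15, 8, 6, 4, 1, 1
The 2 values of 1 occupy positions 10–11 → average rank (10+11)/2 = 10.5.
Hana has value 1 → rank 10.5.

10.5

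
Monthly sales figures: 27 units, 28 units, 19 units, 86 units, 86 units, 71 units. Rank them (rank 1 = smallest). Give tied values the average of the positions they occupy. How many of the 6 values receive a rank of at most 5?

4

Sorted (ascending): 19, 27, 28, 71, 86, 86
The 2 values of 86 occupy positions 5–6 → average rank (5+6)/2 = 5.5.
Ranks ≤ 5: {1, 2, 3, 4} → 4 values.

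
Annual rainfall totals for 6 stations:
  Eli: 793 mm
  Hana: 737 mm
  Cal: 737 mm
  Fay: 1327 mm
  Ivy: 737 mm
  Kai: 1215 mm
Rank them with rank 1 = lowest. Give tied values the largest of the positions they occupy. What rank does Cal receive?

3

Sorted (ascending): 737, 737, 737, 793, 1215, 1327
The 3 values of 737 occupy positions 1–3 → each gets rank 3.
Cal has value 737 mm → rank 3.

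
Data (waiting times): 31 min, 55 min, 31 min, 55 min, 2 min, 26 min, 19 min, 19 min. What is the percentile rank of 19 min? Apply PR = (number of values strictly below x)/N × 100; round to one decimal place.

N = 8.
Strictly below 19: 1. Equal to 19: 2.
PR = 1/8 × 100 = 12.5

12.5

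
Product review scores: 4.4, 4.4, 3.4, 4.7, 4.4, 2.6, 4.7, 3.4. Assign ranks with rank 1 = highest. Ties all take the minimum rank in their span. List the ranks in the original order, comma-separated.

3, 3, 6, 1, 3, 8, 1, 6

Sorted (descending): 4.7, 4.7, 4.4, 4.4, 4.4, 3.4, 3.4, 2.6
The 2 values of 4.7 occupy positions 1–2 → each gets rank 1.
The 3 values of 4.4 occupy positions 3–5 → each gets rank 3.
The 2 values of 3.4 occupy positions 6–7 → each gets rank 6.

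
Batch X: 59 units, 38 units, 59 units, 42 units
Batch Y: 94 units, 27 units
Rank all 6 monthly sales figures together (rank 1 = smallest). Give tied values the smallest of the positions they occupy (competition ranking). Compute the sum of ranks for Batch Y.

Sorted (ascending): 27, 38, 42, 59, 59, 94
The 2 values of 59 occupy positions 4–5 → each gets rank 4.
Batch Y values → pooled ranks: 94→6, 27→1
Rank sum = 6 + 1 = 7

7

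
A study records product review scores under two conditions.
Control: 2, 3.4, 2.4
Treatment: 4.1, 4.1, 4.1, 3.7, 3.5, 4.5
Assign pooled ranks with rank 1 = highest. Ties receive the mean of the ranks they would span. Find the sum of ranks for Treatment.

Sorted (descending): 4.5, 4.1, 4.1, 4.1, 3.7, 3.5, 3.4, 2.4, 2
The 3 values of 4.1 occupy positions 2–4 → average rank 3.
Treatment values → pooled ranks: 4.1→3, 4.1→3, 4.1→3, 3.7→5, 3.5→6, 4.5→1
Rank sum = 3 + 3 + 3 + 5 + 6 + 1 = 21

21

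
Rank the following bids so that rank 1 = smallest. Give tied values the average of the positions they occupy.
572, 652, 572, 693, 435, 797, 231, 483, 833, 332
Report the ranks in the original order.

5.5, 7, 5.5, 8, 3, 9, 1, 4, 10, 2

Sorted (ascending): 231, 332, 435, 483, 572, 572, 652, 693, 797, 833
The 2 values of 572 occupy positions 5–6 → average rank (5+6)/2 = 5.5.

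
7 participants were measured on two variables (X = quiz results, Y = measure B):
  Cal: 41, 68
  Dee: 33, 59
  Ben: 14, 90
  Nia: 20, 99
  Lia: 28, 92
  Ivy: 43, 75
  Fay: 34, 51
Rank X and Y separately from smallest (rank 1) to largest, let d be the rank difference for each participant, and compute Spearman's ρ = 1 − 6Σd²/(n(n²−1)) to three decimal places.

Ranks of variable 1: 6, 4, 1, 2, 3, 7, 5
Ranks of variable 2: 3, 2, 5, 7, 6, 4, 1
d = r₁ − r₂: 3, 2, -4, -5, -3, 3, 4
d²: 9, 4, 16, 25, 9, 9, 16; Σd² = 88
ρ = 1 − 6·88/(7·48) = 1 − 528/336 = -0.571

-0.571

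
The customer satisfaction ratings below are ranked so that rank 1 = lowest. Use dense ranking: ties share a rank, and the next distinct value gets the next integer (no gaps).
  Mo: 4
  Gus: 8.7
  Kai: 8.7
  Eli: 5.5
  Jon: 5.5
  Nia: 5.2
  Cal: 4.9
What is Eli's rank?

4

Sorted (ascending): 4, 4.9, 5.2, 5.5, 5.5, 8.7, 8.7
The 2 values of 5.5 share dense rank 4.
The 2 values of 8.7 share dense rank 5.
Remaining distinct values take the next consecutive integers.
Eli has value 5.5 → rank 4.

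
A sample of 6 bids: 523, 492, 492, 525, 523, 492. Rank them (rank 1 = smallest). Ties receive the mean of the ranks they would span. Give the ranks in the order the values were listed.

4.5, 2, 2, 6, 4.5, 2

Sorted (ascending): 492, 492, 492, 523, 523, 525
The 3 values of 492 occupy positions 1–3 → average rank 2.
The 2 values of 523 occupy positions 4–5 → average rank (4+5)/2 = 4.5.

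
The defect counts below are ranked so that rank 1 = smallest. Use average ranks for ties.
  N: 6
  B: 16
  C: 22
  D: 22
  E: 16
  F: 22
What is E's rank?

Sorted (ascending): 6, 16, 16, 22, 22, 22
The 2 values of 16 occupy positions 2–3 → average rank (2+3)/2 = 2.5.
The 3 values of 22 occupy positions 4–6 → average rank 5.
E has value 16 → rank 2.5.

2.5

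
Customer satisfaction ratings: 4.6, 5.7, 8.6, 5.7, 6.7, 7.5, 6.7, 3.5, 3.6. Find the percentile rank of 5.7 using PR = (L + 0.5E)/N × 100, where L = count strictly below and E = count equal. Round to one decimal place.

N = 9.
Strictly below 5.7: 3. Equal to 5.7: 2.
PR = (3 + 0.5·2)/9 × 100 = 44.4

44.4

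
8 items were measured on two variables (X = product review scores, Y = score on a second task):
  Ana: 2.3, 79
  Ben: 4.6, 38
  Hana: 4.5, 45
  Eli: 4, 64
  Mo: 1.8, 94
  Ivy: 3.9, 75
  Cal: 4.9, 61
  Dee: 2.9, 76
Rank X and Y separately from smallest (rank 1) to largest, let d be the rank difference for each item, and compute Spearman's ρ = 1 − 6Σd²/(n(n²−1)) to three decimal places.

Ranks of variable 1: 2, 7, 6, 5, 1, 4, 8, 3
Ranks of variable 2: 7, 1, 2, 4, 8, 5, 3, 6
d = r₁ − r₂: -5, 6, 4, 1, -7, -1, 5, -3
d²: 25, 36, 16, 1, 49, 1, 25, 9; Σd² = 162
ρ = 1 − 6·162/(8·63) = 1 − 972/504 = -0.929

-0.929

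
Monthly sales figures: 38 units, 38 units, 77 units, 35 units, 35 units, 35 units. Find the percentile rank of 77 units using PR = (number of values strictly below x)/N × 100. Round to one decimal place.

83.3

N = 6.
Strictly below 77: 5. Equal to 77: 1.
PR = 5/6 × 100 = 83.3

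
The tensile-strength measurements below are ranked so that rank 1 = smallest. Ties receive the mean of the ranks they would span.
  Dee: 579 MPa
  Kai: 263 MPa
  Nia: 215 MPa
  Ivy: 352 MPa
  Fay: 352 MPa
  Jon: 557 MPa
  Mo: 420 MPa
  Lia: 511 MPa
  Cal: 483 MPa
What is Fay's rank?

3.5

Sorted (ascending): 215, 263, 352, 352, 420, 483, 511, 557, 579
The 2 values of 352 occupy positions 3–4 → average rank (3+4)/2 = 3.5.
Fay has value 352 MPa → rank 3.5.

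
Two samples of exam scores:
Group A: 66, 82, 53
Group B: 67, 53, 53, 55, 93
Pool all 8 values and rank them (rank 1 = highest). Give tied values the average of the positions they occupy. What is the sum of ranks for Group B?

23

Sorted (descending): 93, 82, 67, 66, 55, 53, 53, 53
The 3 values of 53 occupy positions 6–8 → average rank 7.
Group B values → pooled ranks: 67→3, 53→7, 53→7, 55→5, 93→1
Rank sum = 3 + 7 + 7 + 5 + 1 = 23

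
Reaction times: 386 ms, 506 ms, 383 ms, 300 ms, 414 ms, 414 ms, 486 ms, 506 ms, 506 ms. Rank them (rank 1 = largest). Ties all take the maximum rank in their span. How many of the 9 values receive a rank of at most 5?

Sorted (descending): 506, 506, 506, 486, 414, 414, 386, 383, 300
The 3 values of 506 occupy positions 1–3 → each gets rank 3.
The 2 values of 414 occupy positions 5–6 → each gets rank 6.
Ranks ≤ 5: {3, 3, 3, 4} → 4 values.

4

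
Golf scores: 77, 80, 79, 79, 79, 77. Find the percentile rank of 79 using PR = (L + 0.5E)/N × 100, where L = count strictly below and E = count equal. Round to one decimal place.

N = 6.
Strictly below 79: 2. Equal to 79: 3.
PR = (2 + 0.5·3)/6 × 100 = 58.3

58.3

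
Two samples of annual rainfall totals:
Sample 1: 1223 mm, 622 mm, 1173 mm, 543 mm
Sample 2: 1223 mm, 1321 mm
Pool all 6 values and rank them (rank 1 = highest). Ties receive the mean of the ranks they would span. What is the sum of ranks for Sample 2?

3.5

Sorted (descending): 1321, 1223, 1223, 1173, 622, 543
The 2 values of 1223 occupy positions 2–3 → average rank (2+3)/2 = 2.5.
Sample 2 values → pooled ranks: 1223→2.5, 1321→1
Rank sum = 2.5 + 1 = 3.5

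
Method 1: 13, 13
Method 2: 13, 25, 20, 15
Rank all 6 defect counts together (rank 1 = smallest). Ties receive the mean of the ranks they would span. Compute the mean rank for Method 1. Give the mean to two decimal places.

2.00

Sorted (ascending): 13, 13, 13, 15, 20, 25
The 3 values of 13 occupy positions 1–3 → average rank 2.
Method 1 values → pooled ranks: 13→2, 13→2
Mean rank = (2 + 2) / 2 = 2.00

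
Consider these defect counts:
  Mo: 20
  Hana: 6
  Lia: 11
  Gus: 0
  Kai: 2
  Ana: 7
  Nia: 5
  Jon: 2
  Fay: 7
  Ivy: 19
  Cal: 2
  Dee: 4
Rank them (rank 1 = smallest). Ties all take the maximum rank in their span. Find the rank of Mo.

Sorted (ascending): 0, 2, 2, 2, 4, 5, 6, 7, 7, 11, 19, 20
The 3 values of 2 occupy positions 2–4 → each gets rank 4.
The 2 values of 7 occupy positions 8–9 → each gets rank 9.
Mo has value 20 → rank 12.

12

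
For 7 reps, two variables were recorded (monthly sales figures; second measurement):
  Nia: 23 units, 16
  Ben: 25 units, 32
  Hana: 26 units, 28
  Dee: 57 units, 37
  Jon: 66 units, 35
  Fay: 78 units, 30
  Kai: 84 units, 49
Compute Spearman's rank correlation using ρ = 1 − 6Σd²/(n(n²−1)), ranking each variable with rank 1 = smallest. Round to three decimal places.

0.679

Ranks of variable 1: 1, 2, 3, 4, 5, 6, 7
Ranks of variable 2: 1, 4, 2, 6, 5, 3, 7
d = r₁ − r₂: 0, -2, 1, -2, 0, 3, 0
d²: 0, 4, 1, 4, 0, 9, 0; Σd² = 18
ρ = 1 − 6·18/(7·48) = 1 − 108/336 = 0.679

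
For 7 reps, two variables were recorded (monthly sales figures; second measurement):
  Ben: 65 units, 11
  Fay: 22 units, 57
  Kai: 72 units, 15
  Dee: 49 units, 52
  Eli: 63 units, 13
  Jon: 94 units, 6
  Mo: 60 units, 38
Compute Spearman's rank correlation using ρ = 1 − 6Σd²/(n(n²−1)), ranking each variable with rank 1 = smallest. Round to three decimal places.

-0.893

Ranks of variable 1: 5, 1, 6, 2, 4, 7, 3
Ranks of variable 2: 2, 7, 4, 6, 3, 1, 5
d = r₁ − r₂: 3, -6, 2, -4, 1, 6, -2
d²: 9, 36, 4, 16, 1, 36, 4; Σd² = 106
ρ = 1 − 6·106/(7·48) = 1 − 636/336 = -0.893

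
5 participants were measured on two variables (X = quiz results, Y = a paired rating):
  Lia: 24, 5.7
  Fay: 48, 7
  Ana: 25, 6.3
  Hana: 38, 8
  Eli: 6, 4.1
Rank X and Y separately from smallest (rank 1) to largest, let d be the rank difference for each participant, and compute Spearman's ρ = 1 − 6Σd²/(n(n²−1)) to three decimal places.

Ranks of variable 1: 2, 5, 3, 4, 1
Ranks of variable 2: 2, 4, 3, 5, 1
d = r₁ − r₂: 0, 1, 0, -1, 0
d²: 0, 1, 0, 1, 0; Σd² = 2
ρ = 1 − 6·2/(5·24) = 1 − 12/120 = 0.900

0.900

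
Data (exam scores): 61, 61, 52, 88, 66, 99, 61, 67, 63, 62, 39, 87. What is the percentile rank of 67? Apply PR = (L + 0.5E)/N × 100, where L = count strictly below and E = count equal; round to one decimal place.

70.8

N = 12.
Strictly below 67: 8. Equal to 67: 1.
PR = (8 + 0.5·1)/12 × 100 = 70.8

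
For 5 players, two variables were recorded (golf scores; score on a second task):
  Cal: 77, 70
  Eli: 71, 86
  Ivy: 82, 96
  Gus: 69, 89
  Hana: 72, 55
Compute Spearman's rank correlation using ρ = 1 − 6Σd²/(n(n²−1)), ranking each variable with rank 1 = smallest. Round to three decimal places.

Ranks of variable 1: 4, 2, 5, 1, 3
Ranks of variable 2: 2, 3, 5, 4, 1
d = r₁ − r₂: 2, -1, 0, -3, 2
d²: 4, 1, 0, 9, 4; Σd² = 18
ρ = 1 − 6·18/(5·24) = 1 − 108/120 = 0.100

0.100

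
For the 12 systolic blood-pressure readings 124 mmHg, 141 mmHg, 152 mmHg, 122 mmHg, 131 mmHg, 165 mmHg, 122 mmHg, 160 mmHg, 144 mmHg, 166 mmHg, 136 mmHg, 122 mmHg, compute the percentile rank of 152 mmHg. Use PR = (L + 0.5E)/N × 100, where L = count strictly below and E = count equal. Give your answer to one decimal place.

70.8

N = 12.
Strictly below 152: 8. Equal to 152: 1.
PR = (8 + 0.5·1)/12 × 100 = 70.8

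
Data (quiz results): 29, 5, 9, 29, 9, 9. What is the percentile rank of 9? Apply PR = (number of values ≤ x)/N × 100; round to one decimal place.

66.7

N = 6.
Strictly below 9: 1. Equal to 9: 3.
PR = 4/6 × 100 = 66.7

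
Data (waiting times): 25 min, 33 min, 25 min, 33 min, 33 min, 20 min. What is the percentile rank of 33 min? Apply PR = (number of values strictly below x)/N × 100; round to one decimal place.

50.0

N = 6.
Strictly below 33: 3. Equal to 33: 3.
PR = 3/6 × 100 = 50.0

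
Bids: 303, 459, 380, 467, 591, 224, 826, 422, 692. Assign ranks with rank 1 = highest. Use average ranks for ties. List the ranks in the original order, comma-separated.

8, 5, 7, 4, 3, 9, 1, 6, 2

Sorted (descending): 826, 692, 591, 467, 459, 422, 380, 303, 224
No ties — each value takes its position as its rank.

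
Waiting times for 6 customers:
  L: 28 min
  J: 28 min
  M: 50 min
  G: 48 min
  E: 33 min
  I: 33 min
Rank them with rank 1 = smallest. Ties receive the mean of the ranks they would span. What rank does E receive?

Sorted (ascending): 28, 28, 33, 33, 48, 50
The 2 values of 28 occupy positions 1–2 → average rank (1+2)/2 = 1.5.
The 2 values of 33 occupy positions 3–4 → average rank (3+4)/2 = 3.5.
E has value 33 min → rank 3.5.

3.5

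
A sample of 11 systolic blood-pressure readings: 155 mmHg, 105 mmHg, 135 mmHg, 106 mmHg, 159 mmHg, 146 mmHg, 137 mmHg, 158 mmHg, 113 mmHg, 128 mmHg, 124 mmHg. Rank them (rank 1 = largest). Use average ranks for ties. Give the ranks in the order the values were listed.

3, 11, 6, 10, 1, 4, 5, 2, 9, 7, 8

Sorted (descending): 159, 158, 155, 146, 137, 135, 128, 124, 113, 106, 105
No ties — each value takes its position as its rank.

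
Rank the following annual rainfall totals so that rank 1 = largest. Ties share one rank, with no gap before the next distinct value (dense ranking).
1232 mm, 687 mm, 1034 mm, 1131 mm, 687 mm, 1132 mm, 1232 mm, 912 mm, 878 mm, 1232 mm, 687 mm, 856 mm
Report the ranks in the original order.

Sorted (descending): 1232, 1232, 1232, 1132, 1131, 1034, 912, 878, 856, 687, 687, 687
The 3 values of 1232 share dense rank 1.
The 3 values of 687 share dense rank 8.
Remaining distinct values take the next consecutive integers.

1, 8, 4, 3, 8, 2, 1, 5, 6, 1, 8, 7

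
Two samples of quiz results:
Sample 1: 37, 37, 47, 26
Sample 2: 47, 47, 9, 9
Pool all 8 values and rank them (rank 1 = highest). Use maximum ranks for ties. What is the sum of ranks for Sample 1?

19

Sorted (descending): 47, 47, 47, 37, 37, 26, 9, 9
The 3 values of 47 occupy positions 1–3 → each gets rank 3.
The 2 values of 37 occupy positions 4–5 → each gets rank 5.
The 2 values of 9 occupy positions 7–8 → each gets rank 8.
Sample 1 values → pooled ranks: 37→5, 37→5, 47→3, 26→6
Rank sum = 5 + 5 + 3 + 6 = 19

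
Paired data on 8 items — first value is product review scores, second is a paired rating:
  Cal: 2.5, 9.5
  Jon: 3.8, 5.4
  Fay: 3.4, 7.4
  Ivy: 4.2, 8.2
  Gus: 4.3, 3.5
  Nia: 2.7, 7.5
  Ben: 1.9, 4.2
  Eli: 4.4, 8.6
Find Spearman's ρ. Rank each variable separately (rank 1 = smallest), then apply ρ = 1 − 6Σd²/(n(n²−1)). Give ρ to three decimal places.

0.024

Ranks of variable 1: 2, 5, 4, 6, 7, 3, 1, 8
Ranks of variable 2: 8, 3, 4, 6, 1, 5, 2, 7
d = r₁ − r₂: -6, 2, 0, 0, 6, -2, -1, 1
d²: 36, 4, 0, 0, 36, 4, 1, 1; Σd² = 82
ρ = 1 − 6·82/(8·63) = 1 − 492/504 = 0.024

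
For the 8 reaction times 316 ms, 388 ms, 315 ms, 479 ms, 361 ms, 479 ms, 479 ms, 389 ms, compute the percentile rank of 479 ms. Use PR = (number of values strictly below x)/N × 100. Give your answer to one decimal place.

62.5

N = 8.
Strictly below 479: 5. Equal to 479: 3.
PR = 5/8 × 100 = 62.5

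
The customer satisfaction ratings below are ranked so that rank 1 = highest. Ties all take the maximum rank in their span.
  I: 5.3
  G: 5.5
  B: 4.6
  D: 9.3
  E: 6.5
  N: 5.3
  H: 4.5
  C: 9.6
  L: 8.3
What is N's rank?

Sorted (descending): 9.6, 9.3, 8.3, 6.5, 5.5, 5.3, 5.3, 4.6, 4.5
The 2 values of 5.3 occupy positions 6–7 → each gets rank 7.
N has value 5.3 → rank 7.

7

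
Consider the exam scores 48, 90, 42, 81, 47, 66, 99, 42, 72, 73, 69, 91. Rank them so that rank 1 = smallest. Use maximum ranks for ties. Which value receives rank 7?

Sorted (ascending): 42, 42, 47, 48, 66, 69, 72, 73, 81, 90, 91, 99
The 2 values of 42 occupy positions 1–2 → each gets rank 2.
Rank 7 → value 72.

72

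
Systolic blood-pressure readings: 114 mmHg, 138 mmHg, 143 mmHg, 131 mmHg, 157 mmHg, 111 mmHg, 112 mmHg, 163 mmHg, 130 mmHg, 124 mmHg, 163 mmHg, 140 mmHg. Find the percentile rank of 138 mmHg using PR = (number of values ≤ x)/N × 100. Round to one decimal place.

58.3

N = 12.
Strictly below 138: 6. Equal to 138: 1.
PR = 7/12 × 100 = 58.3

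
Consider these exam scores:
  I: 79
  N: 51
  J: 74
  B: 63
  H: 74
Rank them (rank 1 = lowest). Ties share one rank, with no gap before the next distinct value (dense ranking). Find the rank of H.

3

Sorted (ascending): 51, 63, 74, 74, 79
The 2 values of 74 share dense rank 3.
Remaining distinct values take the next consecutive integers.
H has value 74 → rank 3.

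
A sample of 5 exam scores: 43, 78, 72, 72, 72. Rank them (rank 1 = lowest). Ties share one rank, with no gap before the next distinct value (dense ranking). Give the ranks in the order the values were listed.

Sorted (ascending): 43, 72, 72, 72, 78
The 3 values of 72 share dense rank 2.
Remaining distinct values take the next consecutive integers.

1, 3, 2, 2, 2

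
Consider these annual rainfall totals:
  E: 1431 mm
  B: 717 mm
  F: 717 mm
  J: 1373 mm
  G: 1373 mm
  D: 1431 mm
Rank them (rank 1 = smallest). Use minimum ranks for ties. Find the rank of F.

1

Sorted (ascending): 717, 717, 1373, 1373, 1431, 1431
The 2 values of 717 occupy positions 1–2 → each gets rank 1.
The 2 values of 1373 occupy positions 3–4 → each gets rank 3.
The 2 values of 1431 occupy positions 5–6 → each gets rank 5.
F has value 717 mm → rank 1.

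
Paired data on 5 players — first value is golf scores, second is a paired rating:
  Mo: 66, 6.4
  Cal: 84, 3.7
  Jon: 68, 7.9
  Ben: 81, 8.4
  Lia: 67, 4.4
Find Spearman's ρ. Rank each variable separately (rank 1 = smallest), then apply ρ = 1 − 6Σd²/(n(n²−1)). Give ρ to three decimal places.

Ranks of variable 1: 1, 5, 3, 4, 2
Ranks of variable 2: 3, 1, 4, 5, 2
d = r₁ − r₂: -2, 4, -1, -1, 0
d²: 4, 16, 1, 1, 0; Σd² = 22
ρ = 1 − 6·22/(5·24) = 1 − 132/120 = -0.100

-0.100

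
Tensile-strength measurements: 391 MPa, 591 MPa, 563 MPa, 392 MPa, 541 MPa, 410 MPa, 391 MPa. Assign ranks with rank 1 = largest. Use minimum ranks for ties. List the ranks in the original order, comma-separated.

Sorted (descending): 591, 563, 541, 410, 392, 391, 391
The 2 values of 391 occupy positions 6–7 → each gets rank 6.

6, 1, 2, 5, 3, 4, 6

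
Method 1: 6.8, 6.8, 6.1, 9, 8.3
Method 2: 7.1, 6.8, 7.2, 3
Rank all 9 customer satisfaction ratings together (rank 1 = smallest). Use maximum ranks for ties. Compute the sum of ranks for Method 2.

19

Sorted (ascending): 3, 6.1, 6.8, 6.8, 6.8, 7.1, 7.2, 8.3, 9
The 3 values of 6.8 occupy positions 3–5 → each gets rank 5.
Method 2 values → pooled ranks: 7.1→6, 6.8→5, 7.2→7, 3→1
Rank sum = 6 + 5 + 7 + 1 = 19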